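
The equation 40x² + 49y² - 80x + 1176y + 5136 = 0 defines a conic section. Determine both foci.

Collect terms: 40(x² - 2x) + 49(y² + 24y) = -5136
Complete the square in x and y: 40(x - 1)² + 49(y + 12)² = -5136 + 40 + 7056 = 1960
Dividing both sides by 1960: (x - 1)²/49 + (y + 12)²/40 = 1
Ellipse, center (1, -12), major axis horizontal; a² = 49, b² = 40.
c² = a² - b² = 49 - 40 = 9, so c = 3.
Foci lie on the horizontal axis through the center: (h ± c, k).

(-2, -12) and (4, -12)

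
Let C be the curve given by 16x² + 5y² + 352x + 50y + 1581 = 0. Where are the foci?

Group the x- and y-terms: 16(x² + 22x) + 5(y² + 10y) = -1581
Complete the square in x and y: 16(x + 11)² + 5(y + 5)² = -1581 + 1936 + 125 = 480
Divide through by 480 to get (x + 11)²/30 + (y + 5)²/96 = 1.
Ellipse, center (-11, -5), major axis vertical; a² = 96, b² = 30.
c² = a² - b² = 96 - 30 = 66, so c = √66.
Foci lie on the vertical axis through the center: (h, k ± c).

(-11, -5 - √66) and (-11, -5 + √66)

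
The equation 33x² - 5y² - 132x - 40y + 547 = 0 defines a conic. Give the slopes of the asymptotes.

Group the x- and y-terms: 33(x² - 4x) -5(y² + 8y) = -547
33(x - 2)² -5(y + 4)² = -547 + 132 - 80 = -495
Divide through by -495 to get (y + 4)²/99 - (x - 2)²/15 = 1.
Hyperbola, center (2, -4), transverse axis vertical; a² = 99, b² = 15.
For a vertical hyperbola the asymptotes have slope ±a/b.
Here that is ±3√11/√15 = ±√165/5.

√165/5 and -√165/5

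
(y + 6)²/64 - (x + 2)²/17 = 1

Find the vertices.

Center (-2, -6). The positive term is the y-term, so the transverse axis is vertical; a² = 64, b² = 17.
a = 8. Vertices at (h, k ± a).

(-2, -14) and (-2, 2)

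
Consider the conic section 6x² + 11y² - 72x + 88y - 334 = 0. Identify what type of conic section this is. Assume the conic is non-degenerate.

No xy term. Coefficients of x² and y² are A = 6, C = 11.
A and C have the same sign but A ≠ C ⇒ ellipse.

ellipse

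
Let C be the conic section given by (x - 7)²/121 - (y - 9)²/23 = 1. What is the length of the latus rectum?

46/11

Center (7, 9). The positive term is the x-term, so the transverse axis is horizontal; a² = 121, b² = 23.
Latus rectum length = 2b²/a = 2·23/11 = 46/11.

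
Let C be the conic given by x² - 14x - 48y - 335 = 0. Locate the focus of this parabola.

(7, 4)

Only x is squared. Complete the square in x: (x - 7)² = 48(y + 8).
Vertex (7, -8); 4p = 48 so p = 12. Opens up.
Focus is p units from the vertex along the axis: (h, k + p).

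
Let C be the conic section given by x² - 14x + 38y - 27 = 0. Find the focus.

(7, -15/2)

Only x is squared. Complete the square in x: (x - 7)² = -38(y - 2).
Vertex (7, 2); 4p = -38 so p = -19/2. Opens down.
Focus is p units from the vertex along the axis: (h, k + p).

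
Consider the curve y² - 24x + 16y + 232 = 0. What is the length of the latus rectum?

24

Only y is squared. Complete the square in y: (y + 8)² = 24(x - 7).
Vertex (7, -8); 4p = 24 so p = 6. Opens right.
Latus rectum length = |4p| = 24.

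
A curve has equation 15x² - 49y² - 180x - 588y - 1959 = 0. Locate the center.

(6, -6)

Group: 15(x² - 12x) -49(y² + 12y) = 1959
Completing the square gives 15(x - 6)² -49(y + 6)² = 1959 + 540 - 1764 = 735.
Dividing both sides by 735: (x - 6)²/49 - (y + 6)²/15 = 1
Hyperbola with center (6, -6).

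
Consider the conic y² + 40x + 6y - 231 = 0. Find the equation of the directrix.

x = 16

Only y is squared. Complete the square in y: (y + 3)² = -40(x - 6).
Vertex (6, -3); 4p = -40 so p = -10. Opens left.
Directrix is the vertical line x = h − p = 6 − (-10) = 16.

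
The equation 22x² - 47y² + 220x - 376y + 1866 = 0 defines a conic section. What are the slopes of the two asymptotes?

Collect terms: 22(x² + 10x) -47(y² + 8y) = -1866
Completing the square gives 22(x + 5)² -47(y + 4)² = -1866 + 550 - 752 = -2068.
Divide by -2068: (y + 4)²/44 - (x + 5)²/94 = 1
Hyperbola, center (-5, -4), transverse axis vertical; a² = 44, b² = 94.
For a vertical hyperbola the asymptotes have slope ±a/b.
Here that is ±2√11/√94 = ±√1034/47.

√1034/47 and -√1034/47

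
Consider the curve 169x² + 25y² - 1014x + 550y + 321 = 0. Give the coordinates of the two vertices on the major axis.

Collect terms: 169(x² - 6x) + 25(y² + 22y) = -321
Complete the square: 169(x - 3)² + 25(y + 11)² = -321 + 1521 + 3025 = 4225
Divide through by 4225 to get (x - 3)²/25 + (y + 11)²/169 = 1.
Ellipse, center (3, -11), major axis vertical; a² = 169, b² = 25.
a = 13. Vertices at (h, k ± a).

(3, -24) and (3, 2)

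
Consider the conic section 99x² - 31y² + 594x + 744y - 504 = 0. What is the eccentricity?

e = √1430/33

Group the x- and y-terms: 99(x² + 6x) -31(y² - 24y) = 504
Complete the square: 99(x + 3)² -31(y - 12)² = 504 + 891 - 4464 = -3069
Dividing both sides by -3069: (y - 12)²/99 - (x + 3)²/31 = 1
Hyperbola, center (-3, 12), transverse axis vertical; a² = 99, b² = 31.
c² = a² + b² = 130, so c = √130.
e = c/a = √130/3√11 = √1430/33.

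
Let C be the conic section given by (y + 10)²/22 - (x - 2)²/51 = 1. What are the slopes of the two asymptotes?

Center (2, -10). The positive term is the y-term, so the transverse axis is vertical; a² = 22, b² = 51.
For a vertical hyperbola the asymptotes have slope ±a/b.
Here that is ±√22/√51 = ±√1122/51.

√1122/51 and -√1122/51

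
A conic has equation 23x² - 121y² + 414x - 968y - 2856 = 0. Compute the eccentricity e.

e = 12/11

Group the x- and y-terms: 23(x² + 18x) -121(y² + 8y) = 2856
23(x + 9)² -121(y + 4)² = 2856 + 1863 - 1936 = 2783
Divide by 2783: (x + 9)²/121 - (y + 4)²/23 = 1
Hyperbola, center (-9, -4), transverse axis horizontal; a² = 121, b² = 23.
c² = a² + b² = 144, so c = 12.
e = c/a = 12/11.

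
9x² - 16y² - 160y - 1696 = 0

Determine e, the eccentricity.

e = 5/4

Collect terms: 9x² -16(y² + 10y) = 1696
Complete the square: 9x² -16(y + 5)² = 1696 + 0 - 400 = 1296
Divide by 1296: x²/144 - (y + 5)²/81 = 1
Hyperbola, center (0, -5), transverse axis horizontal; a² = 144, b² = 81.
c² = a² + b² = 225, so c = 15.
e = c/a = 15/12 = 5/4.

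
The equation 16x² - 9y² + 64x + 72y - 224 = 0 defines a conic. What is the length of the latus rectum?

32/3

Collect terms: 16(x² + 4x) -9(y² - 8y) = 224
Completing the square gives 16(x + 2)² -9(y - 4)² = 224 + 64 - 144 = 144.
Dividing both sides by 144: (x + 2)²/9 - (y - 4)²/16 = 1
Hyperbola, center (-2, 4), transverse axis horizontal; a² = 9, b² = 16.
Latus rectum length = 2b²/a = 2·16/3 = 32/3.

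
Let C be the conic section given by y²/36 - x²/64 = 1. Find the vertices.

(0, -6) and (0, 6)

Center (0, 0). The positive term is the y-term, so the transverse axis is vertical; a² = 36, b² = 64.
a = 6. Vertices at (h, k ± a).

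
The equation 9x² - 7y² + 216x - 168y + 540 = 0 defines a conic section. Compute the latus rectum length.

28/3

9(x² + 24x) -7(y² + 24y) = -540
Completing the square gives 9(x + 12)² -7(y + 12)² = -540 + 1296 - 1008 = -252.
Divide through by -252 to get (y + 12)²/36 - (x + 12)²/28 = 1.
Hyperbola, center (-12, -12), transverse axis vertical; a² = 36, b² = 28.
Latus rectum length = 2b²/a = 2·28/6 = 28/3.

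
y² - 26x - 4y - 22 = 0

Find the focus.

Only y is squared. Complete the square in y: (y - 2)² = 26(x + 1).
Vertex (-1, 2); 4p = 26 so p = 13/2. Opens right.
Focus is p units from the vertex along the axis: (h + p, k).

(11/2, 2)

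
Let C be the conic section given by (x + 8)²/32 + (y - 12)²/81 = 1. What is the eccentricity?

Center (-8, 12). The larger denominator 81 sits under the y-term, so the major axis is vertical; a² = 81, b² = 32.
c² = a² - b² = 49, so c = 7.
e = c/a = 7/9.

e = 7/9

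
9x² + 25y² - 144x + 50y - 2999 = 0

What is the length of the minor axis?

Collect terms: 9(x² - 16x) + 25(y² + 2y) = 2999
Complete the square: 9(x - 8)² + 25(y + 1)² = 2999 + 576 + 25 = 3600
Dividing both sides by 3600: (x - 8)²/400 + (y + 1)²/144 = 1
Ellipse, center (8, -1), major axis horizontal; a² = 400, b² = 144.
b² = 144 so b = 12; the minor axis has length 2b = 24.

24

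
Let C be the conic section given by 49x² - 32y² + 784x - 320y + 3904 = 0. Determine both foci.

(-8, -14) and (-8, 4)

Collect terms: 49(x² + 16x) -32(y² + 10y) = -3904
49(x + 8)² -32(y + 5)² = -3904 + 3136 - 800 = -1568
Divide through by -1568 to get (y + 5)²/49 - (x + 8)²/32 = 1.
Hyperbola, center (-8, -5), transverse axis vertical; a² = 49, b² = 32.
c² = a² + b² = 49 + 32 = 81, so c = 9.
Foci lie on the vertical axis through the center: (h, k ± c).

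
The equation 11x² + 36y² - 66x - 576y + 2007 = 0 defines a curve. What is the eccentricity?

e = 5/6

Rearranging, 11(x² - 6x) + 36(y² - 16y) = -2007.
11(x - 3)² + 36(y - 8)² = -2007 + 99 + 2304 = 396
Divide by 396: (x - 3)²/36 + (y - 8)²/11 = 1
Ellipse, center (3, 8), major axis horizontal; a² = 36, b² = 11.
c² = a² - b² = 25, so c = 5.
e = c/a = 5/6.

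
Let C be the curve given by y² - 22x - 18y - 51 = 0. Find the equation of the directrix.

x = -23/2

Only y is squared. Complete the square in y: (y - 9)² = 22(x + 6).
Vertex (-6, 9); 4p = 22 so p = 11/2. Opens right.
Directrix is the vertical line x = h − p = -6 − (11/2) = -23/2.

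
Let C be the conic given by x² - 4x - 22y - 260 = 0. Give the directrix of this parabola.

y = -35/2

Only x is squared. Complete the square in x: (x - 2)² = 22(y + 12).
Vertex (2, -12); 4p = 22 so p = 11/2. Opens up.
Directrix is the horizontal line y = k − p = -12 − (11/2) = -35/2.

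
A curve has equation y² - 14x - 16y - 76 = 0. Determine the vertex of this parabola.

Only y is squared. Complete the square in y: (y - 8)² = 14(x + 10).
Vertex (-10, 8); 4p = 14 so p = 7/2. Opens right.

(-10, 8)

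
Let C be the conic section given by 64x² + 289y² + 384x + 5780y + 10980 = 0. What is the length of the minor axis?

64(x² + 6x) + 289(y² + 20y) = -10980
Complete the square in x and y: 64(x + 3)² + 289(y + 10)² = -10980 + 576 + 28900 = 18496
Divide through by 18496 to get (x + 3)²/289 + (y + 10)²/64 = 1.
Ellipse, center (-3, -10), major axis horizontal; a² = 289, b² = 64.
b² = 64 so b = 8; the minor axis has length 2b = 16.

16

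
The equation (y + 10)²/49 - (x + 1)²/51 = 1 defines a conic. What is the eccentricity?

e = 10/7

Center (-1, -10). The positive term is the y-term, so the transverse axis is vertical; a² = 49, b² = 51.
c² = a² + b² = 100, so c = 10.
e = c/a = 10/7.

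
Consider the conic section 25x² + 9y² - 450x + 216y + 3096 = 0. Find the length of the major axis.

Group the x- and y-terms: 25(x² - 18x) + 9(y² + 24y) = -3096
Complete the square: 25(x - 9)² + 9(y + 12)² = -3096 + 2025 + 1296 = 225
Divide by 225: (x - 9)²/9 + (y + 12)²/25 = 1
Ellipse, center (9, -12), major axis vertical; a² = 25, b² = 9.
a² = 25 so a = 5; the major axis has length 2a = 10.

10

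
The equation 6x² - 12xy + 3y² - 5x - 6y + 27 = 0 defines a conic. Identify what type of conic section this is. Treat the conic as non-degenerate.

A = 6, B = -12, C = 3.
Discriminant B² − 4AC = (-12)² − 4·6·3 = 72.
B² − 4AC > 0 ⇒ hyperbola.

hyperbola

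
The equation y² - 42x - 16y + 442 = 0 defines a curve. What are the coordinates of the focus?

(39/2, 8)

Only y is squared. Complete the square in y: (y - 8)² = 42(x - 9).
Vertex (9, 8); 4p = 42 so p = 21/2. Opens right.
Focus is p units from the vertex along the axis: (h + p, k).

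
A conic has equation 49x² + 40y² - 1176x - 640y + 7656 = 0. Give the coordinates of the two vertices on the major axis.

(12, 1) and (12, 15)

49(x² - 24x) + 40(y² - 16y) = -7656
Completing the square gives 49(x - 12)² + 40(y - 8)² = -7656 + 7056 + 2560 = 1960.
Divide by 1960: (x - 12)²/40 + (y - 8)²/49 = 1
Ellipse, center (12, 8), major axis vertical; a² = 49, b² = 40.
a = 7. Vertices at (h, k ± a).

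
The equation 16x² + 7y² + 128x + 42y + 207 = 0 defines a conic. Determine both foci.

Group: 16(x² + 8x) + 7(y² + 6y) = -207
Complete the square: 16(x + 4)² + 7(y + 3)² = -207 + 256 + 63 = 112
Divide by 112: (x + 4)²/7 + (y + 3)²/16 = 1
Ellipse, center (-4, -3), major axis vertical; a² = 16, b² = 7.
c² = a² - b² = 16 - 7 = 9, so c = 3.
Foci lie on the vertical axis through the center: (h, k ± c).

(-4, -6) and (-4, 0)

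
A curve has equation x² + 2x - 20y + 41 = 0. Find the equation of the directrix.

Only x is squared. Complete the square in x: (x + 1)² = 20(y - 2).
Vertex (-1, 2); 4p = 20 so p = 5. Opens up.
Directrix is the horizontal line y = k − p = 2 − (5) = -3.

y = -3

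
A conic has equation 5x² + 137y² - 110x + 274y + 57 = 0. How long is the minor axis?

2√5

5(x² - 22x) + 137(y² + 2y) = -57
Completing the square gives 5(x - 11)² + 137(y + 1)² = -57 + 605 + 137 = 685.
Divide through by 685 to get (x - 11)²/137 + (y + 1)²/5 = 1.
Ellipse, center (11, -1), major axis horizontal; a² = 137, b² = 5.
b² = 5 so b = √5; the minor axis has length 2b = 2√5.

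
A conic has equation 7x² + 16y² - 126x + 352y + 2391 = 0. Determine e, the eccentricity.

e = 3/4

7(x² - 18x) + 16(y² + 22y) = -2391
7(x - 9)² + 16(y + 11)² = -2391 + 567 + 1936 = 112
Divide through by 112 to get (x - 9)²/16 + (y + 11)²/7 = 1.
Ellipse, center (9, -11), major axis horizontal; a² = 16, b² = 7.
c² = a² - b² = 9, so c = 3.
e = c/a = 3/4.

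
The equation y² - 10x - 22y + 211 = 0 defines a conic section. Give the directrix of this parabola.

Only y is squared. Complete the square in y: (y - 11)² = 10(x - 9).
Vertex (9, 11); 4p = 10 so p = 5/2. Opens right.
Directrix is the vertical line x = h − p = 9 − (5/2) = 13/2.

x = 13/2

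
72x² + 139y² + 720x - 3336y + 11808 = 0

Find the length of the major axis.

Collect terms: 72(x² + 10x) + 139(y² - 24y) = -11808
Completing the square gives 72(x + 5)² + 139(y - 12)² = -11808 + 1800 + 20016 = 10008.
Divide by 10008: (x + 5)²/139 + (y - 12)²/72 = 1
Ellipse, center (-5, 12), major axis horizontal; a² = 139, b² = 72.
a² = 139 so a = √139; the major axis has length 2a = 2√139.

2√139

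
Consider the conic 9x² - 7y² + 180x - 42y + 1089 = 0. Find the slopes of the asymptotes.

Group the x- and y-terms: 9(x² + 20x) -7(y² + 6y) = -1089
Completing the square gives 9(x + 10)² -7(y + 3)² = -1089 + 900 - 63 = -252.
Divide through by -252 to get (y + 3)²/36 - (x + 10)²/28 = 1.
Hyperbola, center (-10, -3), transverse axis vertical; a² = 36, b² = 28.
For a vertical hyperbola the asymptotes have slope ±a/b.
Here that is ±6/2√7 = ±3√7/7.

3√7/7 and -3√7/7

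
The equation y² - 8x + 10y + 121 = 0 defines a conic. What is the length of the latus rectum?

Only y is squared. Complete the square in y: (y + 5)² = 8(x - 12).
Vertex (12, -5); 4p = 8 so p = 2. Opens right.
Latus rectum length = |4p| = 8.

8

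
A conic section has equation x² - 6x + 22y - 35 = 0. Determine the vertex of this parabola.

Only x is squared. Complete the square in x: (x - 3)² = -22(y - 2).
Vertex (3, 2); 4p = -22 so p = -11/2. Opens down.

(3, 2)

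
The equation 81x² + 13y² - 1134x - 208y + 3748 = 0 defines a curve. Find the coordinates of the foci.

Group: 81(x² - 14x) + 13(y² - 16y) = -3748
81(x - 7)² + 13(y - 8)² = -3748 + 3969 + 832 = 1053
Divide through by 1053 to get (x - 7)²/13 + (y - 8)²/81 = 1.
Ellipse, center (7, 8), major axis vertical; a² = 81, b² = 13.
c² = a² - b² = 81 - 13 = 68, so c = 2√17.
Foci lie on the vertical axis through the center: (h, k ± c).

(7, 8 - 2√17) and (7, 8 + 2√17)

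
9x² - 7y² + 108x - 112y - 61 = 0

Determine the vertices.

(-6, -11) and (-6, -5)

9(x² + 12x) -7(y² + 16y) = 61
9(x + 6)² -7(y + 8)² = 61 + 324 - 448 = -63
Divide through by -63 to get (y + 8)²/9 - (x + 6)²/7 = 1.
Hyperbola, center (-6, -8), transverse axis vertical; a² = 9, b² = 7.
a = 3. Vertices at (h, k ± a).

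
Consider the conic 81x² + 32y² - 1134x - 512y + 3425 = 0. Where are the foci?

(7, 1) and (7, 15)

Group: 81(x² - 14x) + 32(y² - 16y) = -3425
Completing the square gives 81(x - 7)² + 32(y - 8)² = -3425 + 3969 + 2048 = 2592.
Divide through by 2592 to get (x - 7)²/32 + (y - 8)²/81 = 1.
Ellipse, center (7, 8), major axis vertical; a² = 81, b² = 32.
c² = a² - b² = 81 - 32 = 49, so c = 7.
Foci lie on the vertical axis through the center: (h, k ± c).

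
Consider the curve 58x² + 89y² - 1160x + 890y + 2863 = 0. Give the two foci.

Group: 58(x² - 20x) + 89(y² + 10y) = -2863
Complete the square: 58(x - 10)² + 89(y + 5)² = -2863 + 5800 + 2225 = 5162
Divide by 5162: (x - 10)²/89 + (y + 5)²/58 = 1
Ellipse, center (10, -5), major axis horizontal; a² = 89, b² = 58.
c² = a² - b² = 89 - 58 = 31, so c = √31.
Foci lie on the horizontal axis through the center: (h ± c, k).

(10 - √31, -5) and (10 + √31, -5)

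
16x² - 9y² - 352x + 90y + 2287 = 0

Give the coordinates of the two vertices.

Group: 16(x² - 22x) -9(y² - 10y) = -2287
16(x - 11)² -9(y - 5)² = -2287 + 1936 - 225 = -576
Dividing both sides by -576: (y - 5)²/64 - (x - 11)²/36 = 1
Hyperbola, center (11, 5), transverse axis vertical; a² = 64, b² = 36.
a = 8. Vertices at (h, k ± a).

(11, -3) and (11, 13)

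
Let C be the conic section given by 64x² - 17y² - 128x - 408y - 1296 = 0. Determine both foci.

(1, -21) and (1, -3)

Rearranging, 64(x² - 2x) -17(y² + 24y) = 1296.
Complete the square: 64(x - 1)² -17(y + 12)² = 1296 + 64 - 2448 = -1088
Dividing both sides by -1088: (y + 12)²/64 - (x - 1)²/17 = 1
Hyperbola, center (1, -12), transverse axis vertical; a² = 64, b² = 17.
c² = a² + b² = 64 + 17 = 81, so c = 9.
Foci lie on the vertical axis through the center: (h, k ± c).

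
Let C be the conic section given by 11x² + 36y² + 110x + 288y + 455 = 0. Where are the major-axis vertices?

(-11, -4) and (1, -4)

Rearranging, 11(x² + 10x) + 36(y² + 8y) = -455.
Complete the square in x and y: 11(x + 5)² + 36(y + 4)² = -455 + 275 + 576 = 396
Divide by 396: (x + 5)²/36 + (y + 4)²/11 = 1
Ellipse, center (-5, -4), major axis horizontal; a² = 36, b² = 11.
a = 6. Vertices at (h ± a, k).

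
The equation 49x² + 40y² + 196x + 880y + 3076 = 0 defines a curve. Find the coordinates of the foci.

Group the x- and y-terms: 49(x² + 4x) + 40(y² + 22y) = -3076
Complete the square in x and y: 49(x + 2)² + 40(y + 11)² = -3076 + 196 + 4840 = 1960
Divide through by 1960 to get (x + 2)²/40 + (y + 11)²/49 = 1.
Ellipse, center (-2, -11), major axis vertical; a² = 49, b² = 40.
c² = a² - b² = 49 - 40 = 9, so c = 3.
Foci lie on the vertical axis through the center: (h, k ± c).

(-2, -14) and (-2, -8)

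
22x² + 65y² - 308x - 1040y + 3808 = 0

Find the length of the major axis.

2√65

22(x² - 14x) + 65(y² - 16y) = -3808
Complete the square: 22(x - 7)² + 65(y - 8)² = -3808 + 1078 + 4160 = 1430
Divide through by 1430 to get (x - 7)²/65 + (y - 8)²/22 = 1.
Ellipse, center (7, 8), major axis horizontal; a² = 65, b² = 22.
a² = 65 so a = √65; the major axis has length 2a = 2√65.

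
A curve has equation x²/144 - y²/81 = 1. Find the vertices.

Center (0, 0). The positive term is the x-term, so the transverse axis is horizontal; a² = 144, b² = 81.
a = 12. Vertices at (h ± a, k).

(-12, 0) and (12, 0)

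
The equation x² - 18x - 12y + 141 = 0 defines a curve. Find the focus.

(9, 8)

Only x is squared. Complete the square in x: (x - 9)² = 12(y - 5).
Vertex (9, 5); 4p = 12 so p = 3. Opens up.
Focus is p units from the vertex along the axis: (h, k + p).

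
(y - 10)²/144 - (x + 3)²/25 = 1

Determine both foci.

Center (-3, 10). The positive term is the y-term, so the transverse axis is vertical; a² = 144, b² = 25.
c² = a² + b² = 144 + 25 = 169, so c = 13.
Foci lie on the vertical axis through the center: (h, k ± c).

(-3, -3) and (-3, 23)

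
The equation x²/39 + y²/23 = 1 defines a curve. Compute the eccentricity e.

e = 4√39/39

Center (0, 0). The larger denominator 39 sits under the x-term, so the major axis is horizontal; a² = 39, b² = 23.
c² = a² - b² = 16, so c = 4.
e = c/a = 4/√39 = 4√39/39.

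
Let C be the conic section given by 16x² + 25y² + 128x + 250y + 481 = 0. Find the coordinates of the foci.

(-7, -5) and (-1, -5)

Group the x- and y-terms: 16(x² + 8x) + 25(y² + 10y) = -481
16(x + 4)² + 25(y + 5)² = -481 + 256 + 625 = 400
Divide through by 400 to get (x + 4)²/25 + (y + 5)²/16 = 1.
Ellipse, center (-4, -5), major axis horizontal; a² = 25, b² = 16.
c² = a² - b² = 25 - 16 = 9, so c = 3.
Foci lie on the horizontal axis through the center: (h ± c, k).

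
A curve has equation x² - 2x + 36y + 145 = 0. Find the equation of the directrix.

y = 5

Only x is squared. Complete the square in x: (x - 1)² = -36(y + 4).
Vertex (1, -4); 4p = -36 so p = -9. Opens down.
Directrix is the horizontal line y = k − p = -4 − (-9) = 5.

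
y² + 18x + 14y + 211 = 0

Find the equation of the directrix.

Only y is squared. Complete the square in y: (y + 7)² = -18(x + 9).
Vertex (-9, -7); 4p = -18 so p = -9/2. Opens left.
Directrix is the vertical line x = h − p = -9 − (-9/2) = -9/2.

x = -9/2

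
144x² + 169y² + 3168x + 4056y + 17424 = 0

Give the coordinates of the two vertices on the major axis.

Rearranging, 144(x² + 22x) + 169(y² + 24y) = -17424.
Complete the square: 144(x + 11)² + 169(y + 12)² = -17424 + 17424 + 24336 = 24336
Divide by 24336: (x + 11)²/169 + (y + 12)²/144 = 1
Ellipse, center (-11, -12), major axis horizontal; a² = 169, b² = 144.
a = 13. Vertices at (h ± a, k).

(-24, -12) and (2, -12)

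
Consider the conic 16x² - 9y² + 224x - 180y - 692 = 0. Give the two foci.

(-17, -10) and (3, -10)

Group the x- and y-terms: 16(x² + 14x) -9(y² + 20y) = 692
Complete the square in x and y: 16(x + 7)² -9(y + 10)² = 692 + 784 - 900 = 576
Divide through by 576 to get (x + 7)²/36 - (y + 10)²/64 = 1.
Hyperbola, center (-7, -10), transverse axis horizontal; a² = 36, b² = 64.
c² = a² + b² = 36 + 64 = 100, so c = 10.
Foci lie on the horizontal axis through the center: (h ± c, k).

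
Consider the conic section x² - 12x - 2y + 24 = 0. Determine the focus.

(6, -11/2)

Only x is squared. Complete the square in x: (x - 6)² = 2(y + 6).
Vertex (6, -6); 4p = 2 so p = 1/2. Opens up.
Focus is p units from the vertex along the axis: (h, k + p).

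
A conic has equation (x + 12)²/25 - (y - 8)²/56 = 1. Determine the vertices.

(-17, 8) and (-7, 8)

Center (-12, 8). The positive term is the x-term, so the transverse axis is horizontal; a² = 25, b² = 56.
a = 5. Vertices at (h ± a, k).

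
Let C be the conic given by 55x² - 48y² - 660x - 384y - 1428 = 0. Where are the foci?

Group: 55(x² - 12x) -48(y² + 8y) = 1428
Complete the square: 55(x - 6)² -48(y + 4)² = 1428 + 1980 - 768 = 2640
Divide by 2640: (x - 6)²/48 - (y + 4)²/55 = 1
Hyperbola, center (6, -4), transverse axis horizontal; a² = 48, b² = 55.
c² = a² + b² = 48 + 55 = 103, so c = √103.
Foci lie on the horizontal axis through the center: (h ± c, k).

(6 - √103, -4) and (6 + √103, -4)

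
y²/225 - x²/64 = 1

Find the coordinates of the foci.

(0, -17) and (0, 17)

Center (0, 0). The positive term is the y-term, so the transverse axis is vertical; a² = 225, b² = 64.
c² = a² + b² = 225 + 64 = 289, so c = 17.
Foci lie on the vertical axis through the center: (h, k ± c).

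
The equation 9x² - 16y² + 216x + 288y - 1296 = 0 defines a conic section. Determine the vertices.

9(x² + 24x) -16(y² - 18y) = 1296
Complete the square in x and y: 9(x + 12)² -16(y - 9)² = 1296 + 1296 - 1296 = 1296
Divide through by 1296 to get (x + 12)²/144 - (y - 9)²/81 = 1.
Hyperbola, center (-12, 9), transverse axis horizontal; a² = 144, b² = 81.
a = 12. Vertices at (h ± a, k).

(-24, 9) and (0, 9)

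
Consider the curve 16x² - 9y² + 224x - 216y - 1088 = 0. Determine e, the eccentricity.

Group the x- and y-terms: 16(x² + 14x) -9(y² + 24y) = 1088
Complete the square: 16(x + 7)² -9(y + 12)² = 1088 + 784 - 1296 = 576
Dividing both sides by 576: (x + 7)²/36 - (y + 12)²/64 = 1
Hyperbola, center (-7, -12), transverse axis horizontal; a² = 36, b² = 64.
c² = a² + b² = 100, so c = 10.
e = c/a = 10/6 = 5/3.

e = 5/3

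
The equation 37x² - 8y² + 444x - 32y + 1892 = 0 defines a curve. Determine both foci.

Group: 37(x² + 12x) -8(y² + 4y) = -1892
Completing the square gives 37(x + 6)² -8(y + 2)² = -1892 + 1332 - 32 = -592.
Divide by -592: (y + 2)²/74 - (x + 6)²/16 = 1
Hyperbola, center (-6, -2), transverse axis vertical; a² = 74, b² = 16.
c² = a² + b² = 74 + 16 = 90, so c = 3√10.
Foci lie on the vertical axis through the center: (h, k ± c).

(-6, -2 - 3√10) and (-6, -2 + 3√10)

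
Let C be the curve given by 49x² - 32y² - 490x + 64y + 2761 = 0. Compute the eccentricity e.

e = 9/7

Rearranging, 49(x² - 10x) -32(y² - 2y) = -2761.
Completing the square gives 49(x - 5)² -32(y - 1)² = -2761 + 1225 - 32 = -1568.
Divide by -1568: (y - 1)²/49 - (x - 5)²/32 = 1
Hyperbola, center (5, 1), transverse axis vertical; a² = 49, b² = 32.
c² = a² + b² = 81, so c = 9.
e = c/a = 9/7.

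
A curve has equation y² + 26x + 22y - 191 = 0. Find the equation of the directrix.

x = 37/2

Only y is squared. Complete the square in y: (y + 11)² = -26(x - 12).
Vertex (12, -11); 4p = -26 so p = -13/2. Opens left.
Directrix is the vertical line x = h − p = 12 − (-13/2) = 37/2.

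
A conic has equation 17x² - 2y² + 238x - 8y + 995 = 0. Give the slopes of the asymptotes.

√34/2 and -√34/2

17(x² + 14x) -2(y² + 4y) = -995
17(x + 7)² -2(y + 2)² = -995 + 833 - 8 = -170
Divide by -170: (y + 2)²/85 - (x + 7)²/10 = 1
Hyperbola, center (-7, -2), transverse axis vertical; a² = 85, b² = 10.
For a vertical hyperbola the asymptotes have slope ±a/b.
Here that is ±√85/√10 = ±√34/2.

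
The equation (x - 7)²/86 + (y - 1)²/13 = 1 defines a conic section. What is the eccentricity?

e = √6278/86

Center (7, 1). The larger denominator 86 sits under the x-term, so the major axis is horizontal; a² = 86, b² = 13.
c² = a² - b² = 73, so c = √73.
e = c/a = √73/√86 = √6278/86.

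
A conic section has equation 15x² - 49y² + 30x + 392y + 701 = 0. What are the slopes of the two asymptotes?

√15/7 and -√15/7

Group the x- and y-terms: 15(x² + 2x) -49(y² - 8y) = -701
Completing the square gives 15(x + 1)² -49(y - 4)² = -701 + 15 - 784 = -1470.
Dividing both sides by -1470: (y - 4)²/30 - (x + 1)²/98 = 1
Hyperbola, center (-1, 4), transverse axis vertical; a² = 30, b² = 98.
For a vertical hyperbola the asymptotes have slope ±a/b.
Here that is ±√30/7√2 = ±√15/7.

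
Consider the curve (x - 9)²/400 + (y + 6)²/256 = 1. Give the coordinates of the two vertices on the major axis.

Center (9, -6). The larger denominator 400 sits under the x-term, so the major axis is horizontal; a² = 400, b² = 256.
a = 20. Vertices at (h ± a, k).

(-11, -6) and (29, -6)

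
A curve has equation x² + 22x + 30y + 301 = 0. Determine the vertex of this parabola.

(-11, -6)

Only x is squared. Complete the square in x: (x + 11)² = -30(y + 6).
Vertex (-11, -6); 4p = -30 so p = -15/2. Opens down.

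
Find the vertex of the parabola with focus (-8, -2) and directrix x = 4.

(-2, -2)

The vertex is the midpoint between the focus and the directrix along the axis of symmetry.
Axis is horizontal (directrix is vertical). Vertex x-coordinate = (-8 + 4)/2 = -2; y-coordinate = -2.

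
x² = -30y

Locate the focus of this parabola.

(0, -15/2)

Vertex (0, 0); 4p = -30 so p = -15/2. Opens down.
Focus is p units from the vertex along the axis: (h, k + p).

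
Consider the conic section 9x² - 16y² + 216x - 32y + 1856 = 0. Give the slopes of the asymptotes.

3/4 and -3/4

Collect terms: 9(x² + 24x) -16(y² + 2y) = -1856
Complete the square: 9(x + 12)² -16(y + 1)² = -1856 + 1296 - 16 = -576
Dividing both sides by -576: (y + 1)²/36 - (x + 12)²/64 = 1
Hyperbola, center (-12, -1), transverse axis vertical; a² = 36, b² = 64.
For a vertical hyperbola the asymptotes have slope ±a/b.
Here that is ±6/8 = ±3/4.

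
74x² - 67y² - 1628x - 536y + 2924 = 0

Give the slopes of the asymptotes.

Group the x- and y-terms: 74(x² - 22x) -67(y² + 8y) = -2924
Completing the square gives 74(x - 11)² -67(y + 4)² = -2924 + 8954 - 1072 = 4958.
Dividing both sides by 4958: (x - 11)²/67 - (y + 4)²/74 = 1
Hyperbola, center (11, -4), transverse axis horizontal; a² = 67, b² = 74.
For a horizontal hyperbola the asymptotes have slope ±b/a.
Here that is ±√74/√67 = ±√4958/67.

√4958/67 and -√4958/67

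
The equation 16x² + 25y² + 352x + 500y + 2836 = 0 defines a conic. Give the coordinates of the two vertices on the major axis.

(-21, -10) and (-1, -10)

Group the x- and y-terms: 16(x² + 22x) + 25(y² + 20y) = -2836
Complete the square in x and y: 16(x + 11)² + 25(y + 10)² = -2836 + 1936 + 2500 = 1600
Dividing both sides by 1600: (x + 11)²/100 + (y + 10)²/64 = 1
Ellipse, center (-11, -10), major axis horizontal; a² = 100, b² = 64.
a = 10. Vertices at (h ± a, k).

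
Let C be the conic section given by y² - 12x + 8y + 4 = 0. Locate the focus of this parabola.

Only y is squared. Complete the square in y: (y + 4)² = 12(x + 1).
Vertex (-1, -4); 4p = 12 so p = 3. Opens right.
Focus is p units from the vertex along the axis: (h + p, k).

(2, -4)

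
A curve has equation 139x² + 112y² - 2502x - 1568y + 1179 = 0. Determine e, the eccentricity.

Group: 139(x² - 18x) + 112(y² - 14y) = -1179
Completing the square gives 139(x - 9)² + 112(y - 7)² = -1179 + 11259 + 5488 = 15568.
Divide by 15568: (x - 9)²/112 + (y - 7)²/139 = 1
Ellipse, center (9, 7), major axis vertical; a² = 139, b² = 112.
c² = a² - b² = 27, so c = 3√3.
e = c/a = 3√3/√139 = 3√417/139.

e = 3√417/139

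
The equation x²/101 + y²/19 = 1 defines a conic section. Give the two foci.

(0 - √82, 0) and (0 + √82, 0)

Center (0, 0). The larger denominator 101 sits under the x-term, so the major axis is horizontal; a² = 101, b² = 19.
c² = a² - b² = 101 - 19 = 82, so c = √82.
Foci lie on the horizontal axis through the center: (h ± c, k).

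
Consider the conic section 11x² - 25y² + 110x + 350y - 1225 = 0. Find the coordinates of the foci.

(-11, 7) and (1, 7)

Rearranging, 11(x² + 10x) -25(y² - 14y) = 1225.
Complete the square in x and y: 11(x + 5)² -25(y - 7)² = 1225 + 275 - 1225 = 275
Dividing both sides by 275: (x + 5)²/25 - (y - 7)²/11 = 1
Hyperbola, center (-5, 7), transverse axis horizontal; a² = 25, b² = 11.
c² = a² + b² = 25 + 11 = 36, so c = 6.
Foci lie on the horizontal axis through the center: (h ± c, k).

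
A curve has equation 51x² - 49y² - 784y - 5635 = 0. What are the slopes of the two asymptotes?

√51/7 and -√51/7

Collect terms: 51x² -49(y² + 16y) = 5635
Complete the square in x and y: 51x² -49(y + 8)² = 5635 + 0 - 3136 = 2499
Dividing both sides by 2499: x²/49 - (y + 8)²/51 = 1
Hyperbola, center (0, -8), transverse axis horizontal; a² = 49, b² = 51.
For a horizontal hyperbola the asymptotes have slope ±b/a.
Here that is ±√51/7.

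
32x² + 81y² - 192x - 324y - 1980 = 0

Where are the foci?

Rearranging, 32(x² - 6x) + 81(y² - 4y) = 1980.
Completing the square gives 32(x - 3)² + 81(y - 2)² = 1980 + 288 + 324 = 2592.
Divide by 2592: (x - 3)²/81 + (y - 2)²/32 = 1
Ellipse, center (3, 2), major axis horizontal; a² = 81, b² = 32.
c² = a² - b² = 81 - 32 = 49, so c = 7.
Foci lie on the horizontal axis through the center: (h ± c, k).

(-4, 2) and (10, 2)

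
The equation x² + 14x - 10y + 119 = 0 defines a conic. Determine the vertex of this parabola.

(-7, 7)

Only x is squared. Complete the square in x: (x + 7)² = 10(y - 7).
Vertex (-7, 7); 4p = 10 so p = 5/2. Opens up.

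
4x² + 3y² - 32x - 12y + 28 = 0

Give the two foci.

(4, 0) and (4, 4)

4(x² - 8x) + 3(y² - 4y) = -28
4(x - 4)² + 3(y - 2)² = -28 + 64 + 12 = 48
Divide by 48: (x - 4)²/12 + (y - 2)²/16 = 1
Ellipse, center (4, 2), major axis vertical; a² = 16, b² = 12.
c² = a² - b² = 16 - 12 = 4, so c = 2.
Foci lie on the vertical axis through the center: (h, k ± c).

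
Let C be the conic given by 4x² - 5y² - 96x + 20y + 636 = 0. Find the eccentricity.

Group the x- and y-terms: 4(x² - 24x) -5(y² - 4y) = -636
Completing the square gives 4(x - 12)² -5(y - 2)² = -636 + 576 - 20 = -80.
Dividing both sides by -80: (y - 2)²/16 - (x - 12)²/20 = 1
Hyperbola, center (12, 2), transverse axis vertical; a² = 16, b² = 20.
c² = a² + b² = 36, so c = 6.
e = c/a = 6/4 = 3/2.

e = 3/2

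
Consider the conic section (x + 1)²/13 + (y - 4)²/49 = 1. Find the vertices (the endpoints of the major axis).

(-1, -3) and (-1, 11)

Center (-1, 4). The larger denominator 49 sits under the y-term, so the major axis is vertical; a² = 49, b² = 13.
a = 7. Vertices at (h, k ± a).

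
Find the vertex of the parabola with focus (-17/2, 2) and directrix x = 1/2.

The vertex is the midpoint between the focus and the directrix along the axis of symmetry.
Axis is horizontal (directrix is vertical). Vertex x-coordinate = (-17/2 + 1/2)/2 = -4; y-coordinate = 2.

(-4, 2)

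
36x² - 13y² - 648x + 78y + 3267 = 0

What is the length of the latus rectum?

Group: 36(x² - 18x) -13(y² - 6y) = -3267
Complete the square: 36(x - 9)² -13(y - 3)² = -3267 + 2916 - 117 = -468
Divide through by -468 to get (y - 3)²/36 - (x - 9)²/13 = 1.
Hyperbola, center (9, 3), transverse axis vertical; a² = 36, b² = 13.
Latus rectum length = 2b²/a = 2·13/6 = 13/3.

13/3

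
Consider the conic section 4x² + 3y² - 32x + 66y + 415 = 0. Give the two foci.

(4, -12) and (4, -10)

4(x² - 8x) + 3(y² + 22y) = -415
4(x - 4)² + 3(y + 11)² = -415 + 64 + 363 = 12
Divide by 12: (x - 4)²/3 + (y + 11)²/4 = 1
Ellipse, center (4, -11), major axis vertical; a² = 4, b² = 3.
c² = a² - b² = 4 - 3 = 1, so c = 1.
Foci lie on the vertical axis through the center: (h, k ± c).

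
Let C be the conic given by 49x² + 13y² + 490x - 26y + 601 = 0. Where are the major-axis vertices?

Group: 49(x² + 10x) + 13(y² - 2y) = -601
Complete the square: 49(x + 5)² + 13(y - 1)² = -601 + 1225 + 13 = 637
Divide by 637: (x + 5)²/13 + (y - 1)²/49 = 1
Ellipse, center (-5, 1), major axis vertical; a² = 49, b² = 13.
a = 7. Vertices at (h, k ± a).

(-5, -6) and (-5, 8)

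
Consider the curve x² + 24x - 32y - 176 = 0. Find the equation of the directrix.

y = -18

Only x is squared. Complete the square in x: (x + 12)² = 32(y + 10).
Vertex (-12, -10); 4p = 32 so p = 8. Opens up.
Directrix is the horizontal line y = k − p = -10 − (8) = -18.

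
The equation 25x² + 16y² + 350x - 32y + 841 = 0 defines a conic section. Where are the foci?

(-7, -2) and (-7, 4)

Group the x- and y-terms: 25(x² + 14x) + 16(y² - 2y) = -841
25(x + 7)² + 16(y - 1)² = -841 + 1225 + 16 = 400
Divide through by 400 to get (x + 7)²/16 + (y - 1)²/25 = 1.
Ellipse, center (-7, 1), major axis vertical; a² = 25, b² = 16.
c² = a² - b² = 25 - 16 = 9, so c = 3.
Foci lie on the vertical axis through the center: (h, k ± c).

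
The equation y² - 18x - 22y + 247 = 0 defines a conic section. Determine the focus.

Only y is squared. Complete the square in y: (y - 11)² = 18(x - 7).
Vertex (7, 11); 4p = 18 so p = 9/2. Opens right.
Focus is p units from the vertex along the axis: (h + p, k).

(23/2, 11)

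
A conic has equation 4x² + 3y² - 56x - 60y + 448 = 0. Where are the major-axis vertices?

(7, 6) and (7, 14)

Group the x- and y-terms: 4(x² - 14x) + 3(y² - 20y) = -448
Complete the square in x and y: 4(x - 7)² + 3(y - 10)² = -448 + 196 + 300 = 48
Divide through by 48 to get (x - 7)²/12 + (y - 10)²/16 = 1.
Ellipse, center (7, 10), major axis vertical; a² = 16, b² = 12.
a = 4. Vertices at (h, k ± a).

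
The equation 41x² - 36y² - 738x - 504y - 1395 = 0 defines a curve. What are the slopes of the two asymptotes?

Group: 41(x² - 18x) -36(y² + 14y) = 1395
Completing the square gives 41(x - 9)² -36(y + 7)² = 1395 + 3321 - 1764 = 2952.
Dividing both sides by 2952: (x - 9)²/72 - (y + 7)²/82 = 1
Hyperbola, center (9, -7), transverse axis horizontal; a² = 72, b² = 82.
For a horizontal hyperbola the asymptotes have slope ±b/a.
Here that is ±√82/6√2 = ±√41/6.

√41/6 and -√41/6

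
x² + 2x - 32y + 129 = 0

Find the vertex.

Only x is squared. Complete the square in x: (x + 1)² = 32(y - 4).
Vertex (-1, 4); 4p = 32 so p = 8. Opens up.

(-1, 4)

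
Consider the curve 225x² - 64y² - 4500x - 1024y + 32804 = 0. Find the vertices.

Group the x- and y-terms: 225(x² - 20x) -64(y² + 16y) = -32804
225(x - 10)² -64(y + 8)² = -32804 + 22500 - 4096 = -14400
Dividing both sides by -14400: (y + 8)²/225 - (x - 10)²/64 = 1
Hyperbola, center (10, -8), transverse axis vertical; a² = 225, b² = 64.
a = 15. Vertices at (h, k ± a).

(10, -23) and (10, 7)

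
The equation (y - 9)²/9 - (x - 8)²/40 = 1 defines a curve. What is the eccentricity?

Center (8, 9). The positive term is the y-term, so the transverse axis is vertical; a² = 9, b² = 40.
c² = a² + b² = 49, so c = 7.
e = c/a = 7/3.

e = 7/3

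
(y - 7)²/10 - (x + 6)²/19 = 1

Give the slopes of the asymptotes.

Center (-6, 7). The positive term is the y-term, so the transverse axis is vertical; a² = 10, b² = 19.
For a vertical hyperbola the asymptotes have slope ±a/b.
Here that is ±√10/√19 = ±√190/19.

√190/19 and -√190/19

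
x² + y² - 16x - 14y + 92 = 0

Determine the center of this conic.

(8, 7)

Group: (x² - 16x) + (y² - 14y) = -92
Complete the square in x and y: (x - 8)² + (y - 7)² = -92 + 64 + 49 = 21
So (x - 8)² + (y - 7)² = 21.
Circle centered at (8, 7) with r² = 21.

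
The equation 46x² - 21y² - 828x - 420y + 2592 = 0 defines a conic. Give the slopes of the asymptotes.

√966/21 and -√966/21

46(x² - 18x) -21(y² + 20y) = -2592
46(x - 9)² -21(y + 10)² = -2592 + 3726 - 2100 = -966
Divide by -966: (y + 10)²/46 - (x - 9)²/21 = 1
Hyperbola, center (9, -10), transverse axis vertical; a² = 46, b² = 21.
For a vertical hyperbola the asymptotes have slope ±a/b.
Here that is ±√46/√21 = ±√966/21.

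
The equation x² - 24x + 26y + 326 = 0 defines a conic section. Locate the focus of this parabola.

Only x is squared. Complete the square in x: (x - 12)² = -26(y + 7).
Vertex (12, -7); 4p = -26 so p = -13/2. Opens down.
Focus is p units from the vertex along the axis: (h, k + p).

(12, -27/2)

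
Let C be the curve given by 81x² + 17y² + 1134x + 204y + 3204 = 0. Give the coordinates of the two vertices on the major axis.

(-7, -15) and (-7, 3)

Group the x- and y-terms: 81(x² + 14x) + 17(y² + 12y) = -3204
Complete the square in x and y: 81(x + 7)² + 17(y + 6)² = -3204 + 3969 + 612 = 1377
Dividing both sides by 1377: (x + 7)²/17 + (y + 6)²/81 = 1
Ellipse, center (-7, -6), major axis vertical; a² = 81, b² = 17.
a = 9. Vertices at (h, k ± a).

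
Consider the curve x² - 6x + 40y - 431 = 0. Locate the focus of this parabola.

(3, 1)

Only x is squared. Complete the square in x: (x - 3)² = -40(y - 11).
Vertex (3, 11); 4p = -40 so p = -10. Opens down.
Focus is p units from the vertex along the axis: (h, k + p).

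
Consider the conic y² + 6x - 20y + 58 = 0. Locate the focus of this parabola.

(11/2, 10)

Only y is squared. Complete the square in y: (y - 10)² = -6(x - 7).
Vertex (7, 10); 4p = -6 so p = -3/2. Opens left.
Focus is p units from the vertex along the axis: (h + p, k).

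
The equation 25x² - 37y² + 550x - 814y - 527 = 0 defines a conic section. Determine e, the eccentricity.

e = √62/5

Group the x- and y-terms: 25(x² + 22x) -37(y² + 22y) = 527
Complete the square in x and y: 25(x + 11)² -37(y + 11)² = 527 + 3025 - 4477 = -925
Divide by -925: (y + 11)²/25 - (x + 11)²/37 = 1
Hyperbola, center (-11, -11), transverse axis vertical; a² = 25, b² = 37.
c² = a² + b² = 62, so c = √62.
e = c/a = √62/5.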